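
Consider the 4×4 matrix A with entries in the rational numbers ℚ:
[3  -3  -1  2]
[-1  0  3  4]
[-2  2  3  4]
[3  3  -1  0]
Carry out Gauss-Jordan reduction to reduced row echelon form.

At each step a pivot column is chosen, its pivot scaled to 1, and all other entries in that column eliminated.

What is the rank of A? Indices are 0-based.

pivot(0,0)=3: scale R0 → (1, -1, -1/3, 2/3)
  clear (1,0): R1 −= (-1)R0 → (0, -1, 8/3, 14/3)
  clear (2,0): R2 −= (-2)R0 → (0, 0, 7/3, 16/3)
  clear (3,0): R3 −= (3)R0 → (0, 6, 0, -2)
pivot(1,1)=-1: scale R1 → (0, 1, -8/3, -14/3)
  clear (0,1): R0 −= (-1)R1 → (1, 0, -3, -4)
  clear (3,1): R3 −= (6)R1 → (0, 0, 16, 26)
pivot(2,2)=7/3: scale R2 → (0, 0, 1, 16/7)
  clear (0,2): R0 −= (-3)R2 → (1, 0, 0, 20/7)
  clear (1,2): R1 −= (-8/3)R2 → (0, 1, 0, 10/7)
  clear (3,2): R3 −= (16)R2 → (0, 0, 0, -74/7)
pivot(3,3)=-74/7: scale R3 → (0, 0, 0, 1)
  clear (0,3): R0 −= (20/7)R3 → (1, 0, 0, 0)
  clear (1,3): R1 −= (10/7)R3 → (0, 1, 0, 0)
  clear (2,3): R2 −= (16/7)R3 → (0, 0, 1, 0)

rank = 4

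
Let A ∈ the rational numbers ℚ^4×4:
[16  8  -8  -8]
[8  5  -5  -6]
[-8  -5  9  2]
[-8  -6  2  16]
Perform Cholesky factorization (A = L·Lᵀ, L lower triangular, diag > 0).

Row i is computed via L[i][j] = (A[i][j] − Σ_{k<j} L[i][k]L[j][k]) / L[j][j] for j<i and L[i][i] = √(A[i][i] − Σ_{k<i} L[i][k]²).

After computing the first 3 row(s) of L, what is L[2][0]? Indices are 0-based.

Step 1: L[0][0] = √(16) = 4.
  L[1][0] = (8) / L[0][0] = 2.
Step 2: L[1][1] = √(1) = 1.
  L[2][0] = (-8) / L[0][0] = -2.
  L[2][1] = (-1) / L[1][1] = -1.
Step 3: L[2][2] = √(4) = 2.

L[2][0] = -2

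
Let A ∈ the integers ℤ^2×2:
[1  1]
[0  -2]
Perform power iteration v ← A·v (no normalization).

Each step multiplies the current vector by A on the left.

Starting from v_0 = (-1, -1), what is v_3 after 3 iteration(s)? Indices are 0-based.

v_0 = (-1, -1).
v_1 = A·v_0 = (-2, 2).
v_2 = A·v_1 = (0, -4).
v_3 = A·v_2 = (-4, 8).

v_3 = (-4, 8)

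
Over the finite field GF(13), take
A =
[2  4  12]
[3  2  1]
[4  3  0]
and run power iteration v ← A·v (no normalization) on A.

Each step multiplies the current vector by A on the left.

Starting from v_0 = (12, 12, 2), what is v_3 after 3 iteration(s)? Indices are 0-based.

v_0 = (12, 12, 2).
v_1 = A·v_0 = (5, 10, 6).
v_2 = A·v_1 = (5, 2, 11).
v_3 = A·v_2 = (7, 4, 0).

v_3 = (7, 4, 0)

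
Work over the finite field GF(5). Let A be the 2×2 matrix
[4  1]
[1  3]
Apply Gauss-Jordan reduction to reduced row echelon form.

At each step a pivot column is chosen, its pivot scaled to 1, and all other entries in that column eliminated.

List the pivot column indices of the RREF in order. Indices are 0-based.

pivot columns: 0, 1

step 1: normalize row 0 (÷4) = (1, 4)
  row 1: subtract 1×row0 = (0, 4)
step 2: normalize row 1 (÷4) = (0, 1)
  row 0: subtract 4×row1 = (1, 0)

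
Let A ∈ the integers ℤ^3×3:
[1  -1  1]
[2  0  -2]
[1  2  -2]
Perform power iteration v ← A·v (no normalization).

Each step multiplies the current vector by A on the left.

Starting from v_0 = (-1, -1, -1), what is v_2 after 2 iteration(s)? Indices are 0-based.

v_2 = (-2, 0, 1)

v_0 = (-1, -1, -1).
v_1 = A·v_0 = (-1, 0, -1).
v_2 = A·v_1 = (-2, 0, 1).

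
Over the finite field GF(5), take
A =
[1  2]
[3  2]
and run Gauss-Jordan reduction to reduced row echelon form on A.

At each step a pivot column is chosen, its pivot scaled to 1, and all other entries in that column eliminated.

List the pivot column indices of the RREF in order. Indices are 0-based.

pivot columns: 0, 1

step 1: normalize row 0 (÷1) = (1, 2)
  row 1: subtract 3×row0 = (0, 1)
step 2: normalize row 1 (÷1) = (0, 1)
  row 0: subtract 2×row1 = (1, 0)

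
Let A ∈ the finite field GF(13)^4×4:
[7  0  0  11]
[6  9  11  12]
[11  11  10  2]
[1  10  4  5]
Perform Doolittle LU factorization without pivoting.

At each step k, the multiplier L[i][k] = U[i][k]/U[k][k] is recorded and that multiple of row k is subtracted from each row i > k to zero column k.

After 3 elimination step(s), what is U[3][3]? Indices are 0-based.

U[3][3] = 7

k=0: U[0][0]=7
  eliminate (1,0): mult=12, new row 1: (0, 9, 11, 10); set L[1][0]=12
  eliminate (2,0): mult=9, new row 2: (0, 11, 10, 7); set L[2][0]=9
  eliminate (3,0): mult=2, new row 3: (0, 10, 4, 9); set L[3][0]=2
k=1: U[1][1]=9
  eliminate (2,1): mult=7, new row 2: (0, 0, 11, 2); set L[2][1]=7
  eliminate (3,1): mult=4, new row 3: (0, 0, 12, 8); set L[3][1]=4
k=2: U[2][2]=11
  eliminate (3,2): mult=7, new row 3: (0, 0, 0, 7); set L[3][2]=7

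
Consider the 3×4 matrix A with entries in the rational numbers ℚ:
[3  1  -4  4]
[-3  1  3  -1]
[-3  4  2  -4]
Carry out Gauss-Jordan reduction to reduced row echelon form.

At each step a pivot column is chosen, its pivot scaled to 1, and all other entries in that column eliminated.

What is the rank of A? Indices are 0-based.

rank = 3

pivot(0,0)=3: scale R0 → (1, 1/3, -4/3, 4/3)
  clear (1,0): R1 −= (-3)R0 → (0, 2, -1, 3)
  clear (2,0): R2 −= (-3)R0 → (0, 5, -2, 0)
pivot(1,1)=2: scale R1 → (0, 1, -1/2, 3/2)
  clear (0,1): R0 −= (1/3)R1 → (1, 0, -7/6, 5/6)
  clear (2,1): R2 −= (5)R1 → (0, 0, 1/2, -15/2)
pivot(2,2)=1/2: scale R2 → (0, 0, 1, -15)
  clear (0,2): R0 −= (-7/6)R2 → (1, 0, 0, -50/3)
  clear (1,2): R1 −= (-1/2)R2 → (0, 1, 0, -6)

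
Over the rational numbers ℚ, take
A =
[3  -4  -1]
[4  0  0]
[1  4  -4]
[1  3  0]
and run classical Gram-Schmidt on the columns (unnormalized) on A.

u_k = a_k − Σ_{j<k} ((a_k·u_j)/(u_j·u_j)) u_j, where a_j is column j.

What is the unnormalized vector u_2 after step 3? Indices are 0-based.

u_2 = (-1477/1082, 694/541, -2545/1082, 712/541)

Step 1: u_0 = a_0 = (3, 4, 1, 1).
Step 2: u_1 = a_1 − (-5/27)·u_0 = (-31/9, 20/27, 113/27, 86/27).
Step 3: u_2 = a_2 − (-7/27)·u_0 − (-359/1082)·u_1 = (-1477/1082, 694/541, -2545/1082, 712/541).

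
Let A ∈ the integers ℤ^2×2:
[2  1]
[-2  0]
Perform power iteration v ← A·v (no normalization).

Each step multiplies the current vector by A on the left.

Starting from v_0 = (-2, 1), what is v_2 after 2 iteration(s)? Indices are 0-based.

v_0 = (-2, 1).
v_1 = A·v_0 = (-3, 4).
v_2 = A·v_1 = (-2, 6).

v_2 = (-2, 6)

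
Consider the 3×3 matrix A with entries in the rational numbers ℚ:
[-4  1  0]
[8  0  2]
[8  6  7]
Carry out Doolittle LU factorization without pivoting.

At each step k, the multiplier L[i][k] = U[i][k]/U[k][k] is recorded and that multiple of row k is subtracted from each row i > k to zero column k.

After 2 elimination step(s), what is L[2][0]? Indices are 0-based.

[col 0] pivot -4
  R1 -= -2*R0 → (0, 2, 2)  (L[1][0] := -2)
  R2 -= -2*R0 → (0, 8, 7)  (L[2][0] := -2)
[col 1] pivot 2
  R2 -= 4*R1 → (0, 0, -1)  (L[2][1] := 4)

L[2][0] = -2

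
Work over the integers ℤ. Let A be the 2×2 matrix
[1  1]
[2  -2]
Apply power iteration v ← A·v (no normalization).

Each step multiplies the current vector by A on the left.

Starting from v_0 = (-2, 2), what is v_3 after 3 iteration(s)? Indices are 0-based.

v_0 = (-2, 2).
v_1 = A·v_0 = (0, -8).
v_2 = A·v_1 = (-8, 16).
v_3 = A·v_2 = (8, -48).

v_3 = (8, -48)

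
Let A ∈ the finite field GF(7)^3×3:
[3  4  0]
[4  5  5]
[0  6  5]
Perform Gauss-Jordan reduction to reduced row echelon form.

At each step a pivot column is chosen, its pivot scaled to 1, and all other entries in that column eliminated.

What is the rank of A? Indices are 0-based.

pivot(0,0)=3: scale R0 → (1, 6, 0)
  clear (1,0): R1 −= (4)R0 → (0, 2, 5)
pivot(1,1)=2: scale R1 → (0, 1, 6)
  clear (0,1): R0 −= (6)R1 → (1, 0, 6)
  clear (2,1): R2 −= (6)R1 → (0, 0, 4)
pivot(2,2)=4: scale R2 → (0, 0, 1)
  clear (0,2): R0 −= (6)R2 → (1, 0, 0)
  clear (1,2): R1 −= (6)R2 → (0, 1, 0)

rank = 3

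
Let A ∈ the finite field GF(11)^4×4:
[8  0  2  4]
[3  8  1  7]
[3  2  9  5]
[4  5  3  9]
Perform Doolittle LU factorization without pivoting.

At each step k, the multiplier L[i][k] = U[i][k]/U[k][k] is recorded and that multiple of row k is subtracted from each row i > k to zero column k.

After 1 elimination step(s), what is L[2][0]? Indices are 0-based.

k=0: U[0][0]=8
  eliminate (1,0): mult=10, new row 1: (0, 8, 3, 0); set L[1][0]=10
  eliminate (2,0): mult=10, new row 2: (0, 2, 0, 9); set L[2][0]=10
  eliminate (3,0): mult=6, new row 3: (0, 5, 2, 7); set L[3][0]=6

L[2][0] = 10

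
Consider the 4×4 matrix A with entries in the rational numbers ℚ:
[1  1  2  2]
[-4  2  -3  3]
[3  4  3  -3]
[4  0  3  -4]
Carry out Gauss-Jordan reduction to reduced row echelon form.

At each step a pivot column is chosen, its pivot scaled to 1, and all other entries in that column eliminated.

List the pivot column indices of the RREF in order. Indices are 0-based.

pivot(0,0)=1: scale R0 → (1, 1, 2, 2)
  clear (1,0): R1 −= (-4)R0 → (0, 6, 5, 11)
  clear (2,0): R2 −= (3)R0 → (0, 1, -3, -9)
  clear (3,0): R3 −= (4)R0 → (0, -4, -5, -12)
pivot(1,1)=6: scale R1 → (0, 1, 5/6, 11/6)
  clear (0,1): R0 −= (1)R1 → (1, 0, 7/6, 1/6)
  clear (2,1): R2 −= (1)R1 → (0, 0, -23/6, -65/6)
  clear (3,1): R3 −= (-4)R1 → (0, 0, -5/3, -14/3)
pivot(2,2)=-23/6: scale R2 → (0, 0, 1, 65/23)
  clear (0,2): R0 −= (7/6)R2 → (1, 0, 0, -72/23)
  clear (1,2): R1 −= (5/6)R2 → (0, 1, 0, -12/23)
  clear (3,2): R3 −= (-5/3)R2 → (0, 0, 0, 1/23)
pivot(3,3)=1/23: scale R3 → (0, 0, 0, 1)
  clear (0,3): R0 −= (-72/23)R3 → (1, 0, 0, 0)
  clear (1,3): R1 −= (-12/23)R3 → (0, 1, 0, 0)
  clear (2,3): R2 −= (65/23)R3 → (0, 0, 1, 0)

pivot columns: 0, 1, 2, 3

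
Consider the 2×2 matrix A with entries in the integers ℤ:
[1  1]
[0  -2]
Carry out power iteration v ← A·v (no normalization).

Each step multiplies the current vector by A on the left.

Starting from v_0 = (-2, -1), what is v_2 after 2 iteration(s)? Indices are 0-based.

v_2 = (-1, -4)

v_0 = (-2, -1).
v_1 = A·v_0 = (-3, 2).
v_2 = A·v_1 = (-1, -4).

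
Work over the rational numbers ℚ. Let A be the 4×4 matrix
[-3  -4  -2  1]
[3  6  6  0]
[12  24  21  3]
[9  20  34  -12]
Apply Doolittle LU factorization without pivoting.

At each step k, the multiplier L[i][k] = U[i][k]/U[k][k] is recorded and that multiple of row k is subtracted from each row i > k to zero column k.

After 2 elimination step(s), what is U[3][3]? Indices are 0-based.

k=0: U[0][0]=-3
  eliminate (1,0): mult=-1, new row 1: (0, 2, 4, 1); set L[1][0]=-1
  eliminate (2,0): mult=-4, new row 2: (0, 8, 13, 7); set L[2][0]=-4
  eliminate (3,0): mult=-3, new row 3: (0, 8, 28, -9); set L[3][0]=-3
k=1: U[1][1]=2
  eliminate (2,1): mult=4, new row 2: (0, 0, -3, 3); set L[2][1]=4
  eliminate (3,1): mult=4, new row 3: (0, 0, 12, -13); set L[3][1]=4

U[3][3] = -13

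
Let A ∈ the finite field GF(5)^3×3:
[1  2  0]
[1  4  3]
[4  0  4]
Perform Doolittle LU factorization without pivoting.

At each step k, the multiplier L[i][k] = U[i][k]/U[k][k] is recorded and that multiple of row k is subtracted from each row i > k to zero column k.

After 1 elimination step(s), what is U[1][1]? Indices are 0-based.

U[1][1] = 2

k=0: U[0][0]=1
  eliminate (1,0): mult=1, new row 1: (0, 2, 3); set L[1][0]=1
  eliminate (2,0): mult=4, new row 2: (0, 2, 4); set L[2][0]=4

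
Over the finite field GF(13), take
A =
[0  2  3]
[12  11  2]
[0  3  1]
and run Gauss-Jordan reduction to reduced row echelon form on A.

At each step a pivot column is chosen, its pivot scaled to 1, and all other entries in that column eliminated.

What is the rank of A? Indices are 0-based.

rank = 3

pivot(0,0): swap R0↔R1
pivot(0,0)=12: scale R0 → (1, 2, 11)
pivot(1,1)=2: scale R1 → (0, 1, 8)
  clear (0,1): R0 −= (2)R1 → (1, 0, 8)
  clear (2,1): R2 −= (3)R1 → (0, 0, 3)
pivot(2,2)=3: scale R2 → (0, 0, 1)
  clear (0,2): R0 −= (8)R2 → (1, 0, 0)
  clear (1,2): R1 −= (8)R2 → (0, 1, 0)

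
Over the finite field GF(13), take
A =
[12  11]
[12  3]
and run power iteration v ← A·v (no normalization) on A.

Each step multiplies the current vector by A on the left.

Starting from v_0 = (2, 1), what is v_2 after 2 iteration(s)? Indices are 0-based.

v_2 = (2, 7)

v_0 = (2, 1).
v_1 = A·v_0 = (9, 1).
v_2 = A·v_1 = (2, 7).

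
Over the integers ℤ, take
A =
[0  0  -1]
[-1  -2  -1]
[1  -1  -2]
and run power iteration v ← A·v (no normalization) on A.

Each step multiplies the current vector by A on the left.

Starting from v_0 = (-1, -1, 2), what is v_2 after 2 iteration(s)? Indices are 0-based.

v_0 = (-1, -1, 2).
v_1 = A·v_0 = (-2, 1, -4).
v_2 = A·v_1 = (4, 4, 5).

v_2 = (4, 4, 5)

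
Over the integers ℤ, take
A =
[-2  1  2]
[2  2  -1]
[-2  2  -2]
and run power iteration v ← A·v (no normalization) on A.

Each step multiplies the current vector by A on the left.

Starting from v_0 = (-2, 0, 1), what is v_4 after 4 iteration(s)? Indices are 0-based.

v_0 = (-2, 0, 1).
v_1 = A·v_0 = (6, -5, 2).
v_2 = A·v_1 = (-13, 0, -26).
v_3 = A·v_2 = (-26, 0, 78).
v_4 = A·v_3 = (208, -130, -104).

v_4 = (208, -130, -104)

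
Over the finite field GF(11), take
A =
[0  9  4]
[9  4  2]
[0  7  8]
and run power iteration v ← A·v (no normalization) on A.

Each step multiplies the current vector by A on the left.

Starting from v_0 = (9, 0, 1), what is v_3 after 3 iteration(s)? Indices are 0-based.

v_3 = (8, 3, 5)

v_0 = (9, 0, 1).
v_1 = A·v_0 = (4, 6, 8).
v_2 = A·v_1 = (9, 10, 7).
v_3 = A·v_2 = (8, 3, 5).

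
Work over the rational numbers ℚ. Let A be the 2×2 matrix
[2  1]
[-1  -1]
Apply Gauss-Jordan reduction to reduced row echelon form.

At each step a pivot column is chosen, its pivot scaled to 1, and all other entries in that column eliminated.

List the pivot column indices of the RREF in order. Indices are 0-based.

pivot(0,0)=2: scale R0 → (1, 1/2)
  clear (1,0): R1 −= (-1)R0 → (0, -1/2)
pivot(1,1)=-1/2: scale R1 → (0, 1)
  clear (0,1): R0 −= (1/2)R1 → (1, 0)

pivot columns: 0, 1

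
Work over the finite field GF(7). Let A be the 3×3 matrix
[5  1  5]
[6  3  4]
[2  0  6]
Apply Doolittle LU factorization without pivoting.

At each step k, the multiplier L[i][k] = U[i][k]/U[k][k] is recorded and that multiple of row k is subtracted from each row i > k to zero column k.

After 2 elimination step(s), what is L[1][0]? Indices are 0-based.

L[1][0] = 4

k=0: U[0][0]=5
  eliminate (1,0): mult=4, new row 1: (0, 6, 5); set L[1][0]=4
  eliminate (2,0): mult=6, new row 2: (0, 1, 4); set L[2][0]=6
k=1: U[1][1]=6
  eliminate (2,1): mult=6, new row 2: (0, 0, 2); set L[2][1]=6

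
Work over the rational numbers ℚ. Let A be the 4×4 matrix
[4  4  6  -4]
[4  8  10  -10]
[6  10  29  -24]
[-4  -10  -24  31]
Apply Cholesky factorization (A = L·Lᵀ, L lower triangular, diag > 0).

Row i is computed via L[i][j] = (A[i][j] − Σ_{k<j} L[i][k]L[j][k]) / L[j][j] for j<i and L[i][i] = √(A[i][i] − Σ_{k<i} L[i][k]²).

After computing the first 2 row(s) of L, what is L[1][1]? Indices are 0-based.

L[1][1] = 2

Step 1: L[0][0] = √(4) = 2.
  L[1][0] = (4) / L[0][0] = 2.
Step 2: L[1][1] = √(4) = 2.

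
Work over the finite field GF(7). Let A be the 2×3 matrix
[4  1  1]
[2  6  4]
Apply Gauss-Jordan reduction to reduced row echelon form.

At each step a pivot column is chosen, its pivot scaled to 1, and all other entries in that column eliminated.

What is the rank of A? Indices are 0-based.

rank = 2

step 1: normalize row 0 (÷4) = (1, 2, 2)
  row 1: subtract 2×row0 = (0, 2, 0)
step 2: normalize row 1 (÷2) = (0, 1, 0)
  row 0: subtract 2×row1 = (1, 0, 2)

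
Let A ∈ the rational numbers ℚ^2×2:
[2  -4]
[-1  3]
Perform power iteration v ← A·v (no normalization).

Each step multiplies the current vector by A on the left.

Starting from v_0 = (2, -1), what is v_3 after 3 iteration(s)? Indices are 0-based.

v_0 = (2, -1).
v_1 = A·v_0 = (8, -5).
v_2 = A·v_1 = (36, -23).
v_3 = A·v_2 = (164, -105).

v_3 = (164, -105)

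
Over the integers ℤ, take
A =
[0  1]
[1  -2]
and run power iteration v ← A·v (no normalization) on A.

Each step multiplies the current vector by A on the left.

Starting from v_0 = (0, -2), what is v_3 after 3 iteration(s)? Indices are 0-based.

v_0 = (0, -2).
v_1 = A·v_0 = (-2, 4).
v_2 = A·v_1 = (4, -10).
v_3 = A·v_2 = (-10, 24).

v_3 = (-10, 24)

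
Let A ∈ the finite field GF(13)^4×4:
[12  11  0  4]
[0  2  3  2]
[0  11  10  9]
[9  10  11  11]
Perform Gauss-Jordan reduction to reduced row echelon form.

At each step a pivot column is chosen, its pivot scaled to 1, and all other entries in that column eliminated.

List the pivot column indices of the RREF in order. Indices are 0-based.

pivot columns: 0, 1, 2, 3

[1] R0 /= 12  ⇒  (1, 2, 0, 9)
     R3 -= 9·R0  ⇒  (0, 5, 11, 8)
[2] R1 /= 2  ⇒  (0, 1, 8, 1)
     R0 -= 2·R1  ⇒  (1, 0, 10, 7)
     R2 -= 11·R1  ⇒  (0, 0, 0, 11)
     R3 -= 5·R1  ⇒  (0, 0, 10, 3)
[3] R2 <-> R3
[3] R2 /= 10  ⇒  (0, 0, 1, 12)
     R0 -= 10·R2  ⇒  (1, 0, 0, 4)
     R1 -= 8·R2  ⇒  (0, 1, 0, 9)
[4] R3 /= 11  ⇒  (0, 0, 0, 1)
     R0 -= 4·R3  ⇒  (1, 0, 0, 0)
     R1 -= 9·R3  ⇒  (0, 1, 0, 0)
     R2 -= 12·R3  ⇒  (0, 0, 1, 0)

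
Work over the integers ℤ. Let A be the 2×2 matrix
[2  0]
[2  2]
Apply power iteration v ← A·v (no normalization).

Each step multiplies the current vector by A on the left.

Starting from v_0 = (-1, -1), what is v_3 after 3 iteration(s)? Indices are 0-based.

v_0 = (-1, -1).
v_1 = A·v_0 = (-2, -4).
v_2 = A·v_1 = (-4, -12).
v_3 = A·v_2 = (-8, -32).

v_3 = (-8, -32)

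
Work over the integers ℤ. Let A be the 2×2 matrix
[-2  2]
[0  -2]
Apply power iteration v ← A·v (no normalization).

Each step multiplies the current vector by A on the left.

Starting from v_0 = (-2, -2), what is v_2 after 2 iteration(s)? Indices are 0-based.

v_0 = (-2, -2).
v_1 = A·v_0 = (0, 4).
v_2 = A·v_1 = (8, -8).

v_2 = (8, -8)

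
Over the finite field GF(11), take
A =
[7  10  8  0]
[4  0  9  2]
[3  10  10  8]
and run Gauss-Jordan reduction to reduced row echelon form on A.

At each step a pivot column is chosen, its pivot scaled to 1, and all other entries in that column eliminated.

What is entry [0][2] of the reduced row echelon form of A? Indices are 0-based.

M[0][2] = 5

[1] R0 /= 7  ⇒  (1, 3, 9, 0)
     R1 -= 4·R0  ⇒  (0, 10, 6, 2)
     R2 -= 3·R0  ⇒  (0, 1, 5, 8)
[2] R1 /= 10  ⇒  (0, 1, 5, 9)
     R0 -= 3·R1  ⇒  (1, 0, 5, 6)
     R2 -= 1·R1  ⇒  (0, 0, 0, 10)
column 2 empty below row 2
[3] R2 /= 10  ⇒  (0, 0, 0, 1)
     R0 -= 6·R2  ⇒  (1, 0, 5, 0)
     R1 -= 9·R2  ⇒  (0, 1, 5, 0)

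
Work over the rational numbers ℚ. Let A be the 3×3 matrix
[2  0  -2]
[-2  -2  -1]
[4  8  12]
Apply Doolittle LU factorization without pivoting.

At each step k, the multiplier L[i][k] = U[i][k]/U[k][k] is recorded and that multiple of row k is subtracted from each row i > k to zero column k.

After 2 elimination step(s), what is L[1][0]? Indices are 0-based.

L[1][0] = -1

[col 0] pivot 2
  R1 -= -1*R0 → (0, -2, -3)  (L[1][0] := -1)
  R2 -= 2*R0 → (0, 8, 16)  (L[2][0] := 2)
[col 1] pivot -2
  R2 -= -4*R1 → (0, 0, 4)  (L[2][1] := -4)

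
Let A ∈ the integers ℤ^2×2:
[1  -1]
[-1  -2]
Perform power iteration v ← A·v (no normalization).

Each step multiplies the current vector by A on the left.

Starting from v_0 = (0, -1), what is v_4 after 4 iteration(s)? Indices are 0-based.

v_4 = (-7, -26)

v_0 = (0, -1).
v_1 = A·v_0 = (1, 2).
v_2 = A·v_1 = (-1, -5).
v_3 = A·v_2 = (4, 11).
v_4 = A·v_3 = (-7, -26).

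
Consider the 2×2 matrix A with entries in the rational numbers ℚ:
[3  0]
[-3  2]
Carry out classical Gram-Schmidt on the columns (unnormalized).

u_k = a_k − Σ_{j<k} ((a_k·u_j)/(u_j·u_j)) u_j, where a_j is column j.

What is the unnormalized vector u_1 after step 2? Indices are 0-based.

Step 1: u_0 = a_0 = (3, -3).
Step 2: u_1 = a_1 − (-1/3)·u_0 = (1, 1).

u_1 = (1, 1)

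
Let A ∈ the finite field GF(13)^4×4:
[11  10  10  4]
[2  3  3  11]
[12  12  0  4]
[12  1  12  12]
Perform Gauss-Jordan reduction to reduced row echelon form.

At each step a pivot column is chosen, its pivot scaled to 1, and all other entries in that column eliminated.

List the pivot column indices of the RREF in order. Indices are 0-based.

pivot(0,0)=11: scale R0 → (1, 8, 8, 11)
  clear (1,0): R1 −= (2)R0 → (0, 0, 0, 2)
  clear (2,0): R2 −= (12)R0 → (0, 7, 8, 2)
  clear (3,0): R3 −= (12)R0 → (0, 9, 7, 10)
pivot(1,1): swap R1↔R2
pivot(1,1)=7: scale R1 → (0, 1, 3, 4)
  clear (0,1): R0 −= (8)R1 → (1, 0, 10, 5)
  clear (3,1): R3 −= (9)R1 → (0, 0, 6, 0)
pivot(2,2): swap R2↔R3
pivot(2,2)=6: scale R2 → (0, 0, 1, 0)
  clear (0,2): R0 −= (10)R2 → (1, 0, 0, 5)
  clear (1,2): R1 −= (3)R2 → (0, 1, 0, 4)
pivot(3,3)=2: scale R3 → (0, 0, 0, 1)
  clear (0,3): R0 −= (5)R3 → (1, 0, 0, 0)
  clear (1,3): R1 −= (4)R3 → (0, 1, 0, 0)

pivot columns: 0, 1, 2, 3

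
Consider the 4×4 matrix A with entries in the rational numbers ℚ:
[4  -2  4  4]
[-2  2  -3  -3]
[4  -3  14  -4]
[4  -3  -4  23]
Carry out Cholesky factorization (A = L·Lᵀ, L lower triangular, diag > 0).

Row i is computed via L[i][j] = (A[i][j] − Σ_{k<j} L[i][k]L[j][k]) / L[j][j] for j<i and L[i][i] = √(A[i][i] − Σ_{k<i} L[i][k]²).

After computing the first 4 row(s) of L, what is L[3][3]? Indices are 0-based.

Step 1: L[0][0] = √(4) = 2.
  L[1][0] = (-2) / L[0][0] = -1.
Step 2: L[1][1] = √(1) = 1.
  L[2][0] = (4) / L[0][0] = 2.
  L[2][1] = (-1) / L[1][1] = -1.
Step 3: L[2][2] = √(9) = 3.
  L[3][0] = (4) / L[0][0] = 2.
  L[3][1] = (-1) / L[1][1] = -1.
  L[3][2] = (-9) / L[2][2] = -3.
Step 4: L[3][3] = √(9) = 3.

L[3][3] = 3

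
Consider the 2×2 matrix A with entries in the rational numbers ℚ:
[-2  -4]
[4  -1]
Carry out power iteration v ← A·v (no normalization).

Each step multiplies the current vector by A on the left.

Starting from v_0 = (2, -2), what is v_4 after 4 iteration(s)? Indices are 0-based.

v_0 = (2, -2).
v_1 = A·v_0 = (4, 10).
v_2 = A·v_1 = (-48, 6).
v_3 = A·v_2 = (72, -198).
v_4 = A·v_3 = (648, 486).

v_4 = (648, 486)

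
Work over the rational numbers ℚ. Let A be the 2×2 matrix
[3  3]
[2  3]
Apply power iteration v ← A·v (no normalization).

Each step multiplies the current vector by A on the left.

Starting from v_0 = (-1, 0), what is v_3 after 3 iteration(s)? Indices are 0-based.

v_0 = (-1, 0).
v_1 = A·v_0 = (-3, -2).
v_2 = A·v_1 = (-15, -12).
v_3 = A·v_2 = (-81, -66).

v_3 = (-81, -66)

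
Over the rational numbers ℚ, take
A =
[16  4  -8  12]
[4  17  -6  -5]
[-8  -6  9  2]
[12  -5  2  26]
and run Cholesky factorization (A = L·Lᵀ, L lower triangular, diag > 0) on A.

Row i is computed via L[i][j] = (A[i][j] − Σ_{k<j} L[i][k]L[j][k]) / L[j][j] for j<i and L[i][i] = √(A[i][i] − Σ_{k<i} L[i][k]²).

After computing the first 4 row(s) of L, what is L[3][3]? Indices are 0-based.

Step 1: L[0][0] = √(16) = 4.
  L[1][0] = (4) / L[0][0] = 1.
Step 2: L[1][1] = √(16) = 4.
  L[2][0] = (-8) / L[0][0] = -2.
  L[2][1] = (-4) / L[1][1] = -1.
Step 3: L[2][2] = √(4) = 2.
  L[3][0] = (12) / L[0][0] = 3.
  L[3][1] = (-8) / L[1][1] = -2.
  L[3][2] = (6) / L[2][2] = 3.
Step 4: L[3][3] = √(4) = 2.

L[3][3] = 2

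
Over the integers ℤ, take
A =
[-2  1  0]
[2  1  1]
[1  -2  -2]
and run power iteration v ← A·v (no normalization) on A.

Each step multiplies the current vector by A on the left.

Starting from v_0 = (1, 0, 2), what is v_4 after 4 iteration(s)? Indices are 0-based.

v_4 = (47, -7, -81)

v_0 = (1, 0, 2).
v_1 = A·v_0 = (-2, 4, -3).
v_2 = A·v_1 = (8, -3, -4).
v_3 = A·v_2 = (-19, 9, 22).
v_4 = A·v_3 = (47, -7, -81).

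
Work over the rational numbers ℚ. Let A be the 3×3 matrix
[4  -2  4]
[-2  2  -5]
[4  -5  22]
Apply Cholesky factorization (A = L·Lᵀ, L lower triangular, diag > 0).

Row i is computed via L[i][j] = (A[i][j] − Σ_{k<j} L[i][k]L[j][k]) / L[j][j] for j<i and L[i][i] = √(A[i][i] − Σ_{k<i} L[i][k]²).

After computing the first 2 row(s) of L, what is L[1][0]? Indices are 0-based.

Step 1: L[0][0] = √(4) = 2.
  L[1][0] = (-2) / L[0][0] = -1.
Step 2: L[1][1] = √(1) = 1.

L[1][0] = -1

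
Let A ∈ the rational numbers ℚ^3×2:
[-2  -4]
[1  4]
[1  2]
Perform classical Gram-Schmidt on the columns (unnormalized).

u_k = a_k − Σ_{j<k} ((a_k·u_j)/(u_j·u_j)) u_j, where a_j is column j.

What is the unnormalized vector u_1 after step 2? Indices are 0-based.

Step 1: u_0 = a_0 = (-2, 1, 1).
Step 2: u_1 = a_1 − (7/3)·u_0 = (2/3, 5/3, -1/3).

u_1 = (2/3, 5/3, -1/3)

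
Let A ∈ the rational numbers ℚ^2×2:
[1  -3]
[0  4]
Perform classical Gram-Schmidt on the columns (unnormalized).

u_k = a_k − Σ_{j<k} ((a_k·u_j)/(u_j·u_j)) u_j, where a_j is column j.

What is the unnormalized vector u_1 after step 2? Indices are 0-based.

u_1 = (0, 4)

Step 1: u_0 = a_0 = (1, 0).
Step 2: u_1 = a_1 − (-3)·u_0 = (0, 4).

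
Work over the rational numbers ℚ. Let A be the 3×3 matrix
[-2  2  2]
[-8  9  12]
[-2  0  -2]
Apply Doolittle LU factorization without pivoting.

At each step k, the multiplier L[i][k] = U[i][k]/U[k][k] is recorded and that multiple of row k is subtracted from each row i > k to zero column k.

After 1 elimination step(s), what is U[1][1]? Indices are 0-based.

U[1][1] = 1

Step 1: pivot at (0,0) is -2.
  row1 ← row1 − (4)·row0  ⇒  L[1][0]=4, U row1=(0, 1, 4)
  row2 ← row2 − (1)·row0  ⇒  L[2][0]=1, U row2=(0, -2, -4)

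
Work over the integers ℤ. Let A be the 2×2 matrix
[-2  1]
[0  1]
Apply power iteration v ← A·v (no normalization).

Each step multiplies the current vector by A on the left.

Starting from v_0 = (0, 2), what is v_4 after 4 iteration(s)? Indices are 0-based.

v_4 = (-10, 2)

v_0 = (0, 2).
v_1 = A·v_0 = (2, 2).
v_2 = A·v_1 = (-2, 2).
v_3 = A·v_2 = (6, 2).
v_4 = A·v_3 = (-10, 2).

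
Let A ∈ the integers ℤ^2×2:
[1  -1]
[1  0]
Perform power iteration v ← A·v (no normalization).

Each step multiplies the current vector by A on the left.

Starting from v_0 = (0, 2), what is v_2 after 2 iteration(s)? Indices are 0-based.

v_2 = (-2, -2)

v_0 = (0, 2).
v_1 = A·v_0 = (-2, 0).
v_2 = A·v_1 = (-2, -2).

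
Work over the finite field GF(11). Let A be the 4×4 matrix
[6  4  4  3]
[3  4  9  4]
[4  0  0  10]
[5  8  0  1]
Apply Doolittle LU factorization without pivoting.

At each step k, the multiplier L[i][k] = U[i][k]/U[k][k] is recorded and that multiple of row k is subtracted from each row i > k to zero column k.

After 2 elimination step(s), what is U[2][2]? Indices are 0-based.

[col 0] pivot 6
  R1 -= 6*R0 → (0, 2, 7, 8)  (L[1][0] := 6)
  R2 -= 8*R0 → (0, 1, 1, 8)  (L[2][0] := 8)
  R3 -= 10*R0 → (0, 1, 4, 4)  (L[3][0] := 10)
[col 1] pivot 2
  R2 -= 6*R1 → (0, 0, 3, 4)  (L[2][1] := 6)
  R3 -= 6*R1 → (0, 0, 6, 0)  (L[3][1] := 6)

U[2][2] = 3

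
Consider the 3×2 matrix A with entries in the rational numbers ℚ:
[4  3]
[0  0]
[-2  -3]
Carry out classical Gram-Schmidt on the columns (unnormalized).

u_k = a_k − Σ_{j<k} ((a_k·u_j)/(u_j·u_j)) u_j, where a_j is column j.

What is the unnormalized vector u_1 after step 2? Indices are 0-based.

u_1 = (-3/5, 0, -6/5)

Step 1: u_0 = a_0 = (4, 0, -2).
Step 2: u_1 = a_1 − (9/10)·u_0 = (-3/5, 0, -6/5).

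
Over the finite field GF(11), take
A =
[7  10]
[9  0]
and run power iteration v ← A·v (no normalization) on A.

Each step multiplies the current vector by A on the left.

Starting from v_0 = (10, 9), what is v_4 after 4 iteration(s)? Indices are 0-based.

v_0 = (10, 9).
v_1 = A·v_0 = (6, 2).
v_2 = A·v_1 = (7, 10).
v_3 = A·v_2 = (6, 8).
v_4 = A·v_3 = (1, 10).

v_4 = (1, 10)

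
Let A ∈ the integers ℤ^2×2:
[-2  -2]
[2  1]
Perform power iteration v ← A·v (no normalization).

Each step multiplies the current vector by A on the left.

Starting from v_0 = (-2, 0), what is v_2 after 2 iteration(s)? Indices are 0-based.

v_2 = (0, 4)

v_0 = (-2, 0).
v_1 = A·v_0 = (4, -4).
v_2 = A·v_1 = (0, 4).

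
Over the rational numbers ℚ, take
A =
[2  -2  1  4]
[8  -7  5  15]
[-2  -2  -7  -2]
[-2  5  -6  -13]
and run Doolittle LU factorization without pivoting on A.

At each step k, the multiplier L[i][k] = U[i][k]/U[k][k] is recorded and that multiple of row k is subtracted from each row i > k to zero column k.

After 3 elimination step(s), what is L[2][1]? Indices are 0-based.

[col 0] pivot 2
  R1 -= 4*R0 → (0, 1, 1, -1)  (L[1][0] := 4)
  R2 -= -1*R0 → (0, -4, -6, 2)  (L[2][0] := -1)
  R3 -= -1*R0 → (0, 3, -5, -9)  (L[3][0] := -1)
[col 1] pivot 1
  R2 -= -4*R1 → (0, 0, -2, -2)  (L[2][1] := -4)
  R3 -= 3*R1 → (0, 0, -8, -6)  (L[3][1] := 3)
[col 2] pivot -2
  R3 -= 4*R2 → (0, 0, 0, 2)  (L[3][2] := 4)

L[2][1] = -4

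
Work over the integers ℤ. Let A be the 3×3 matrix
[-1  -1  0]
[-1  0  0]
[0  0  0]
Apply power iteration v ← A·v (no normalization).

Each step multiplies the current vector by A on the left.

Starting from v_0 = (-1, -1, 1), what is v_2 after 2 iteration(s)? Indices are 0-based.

v_0 = (-1, -1, 1).
v_1 = A·v_0 = (2, 1, 0).
v_2 = A·v_1 = (-3, -2, 0).

v_2 = (-3, -2, 0)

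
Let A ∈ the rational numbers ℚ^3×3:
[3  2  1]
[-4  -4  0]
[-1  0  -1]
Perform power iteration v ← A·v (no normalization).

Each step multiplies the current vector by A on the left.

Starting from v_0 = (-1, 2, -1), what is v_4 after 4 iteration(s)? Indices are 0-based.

v_0 = (-1, 2, -1).
v_1 = A·v_0 = (0, -4, 2).
v_2 = A·v_1 = (-6, 16, -2).
v_3 = A·v_2 = (12, -40, 8).
v_4 = A·v_3 = (-36, 112, -20).

v_4 = (-36, 112, -20)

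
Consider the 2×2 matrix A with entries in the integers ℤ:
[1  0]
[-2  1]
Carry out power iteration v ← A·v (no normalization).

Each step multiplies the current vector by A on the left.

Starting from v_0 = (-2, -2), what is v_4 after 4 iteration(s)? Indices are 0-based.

v_4 = (-2, 14)

v_0 = (-2, -2).
v_1 = A·v_0 = (-2, 2).
v_2 = A·v_1 = (-2, 6).
v_3 = A·v_2 = (-2, 10).
v_4 = A·v_3 = (-2, 14).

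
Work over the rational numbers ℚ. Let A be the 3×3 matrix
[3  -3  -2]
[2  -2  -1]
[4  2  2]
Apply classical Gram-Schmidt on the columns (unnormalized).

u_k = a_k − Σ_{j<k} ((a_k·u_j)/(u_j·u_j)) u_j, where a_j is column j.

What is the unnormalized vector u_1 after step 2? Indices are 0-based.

Step 1: u_0 = a_0 = (3, 2, 4).
Step 2: u_1 = a_1 − (-5/29)·u_0 = (-72/29, -48/29, 78/29).

u_1 = (-72/29, -48/29, 78/29)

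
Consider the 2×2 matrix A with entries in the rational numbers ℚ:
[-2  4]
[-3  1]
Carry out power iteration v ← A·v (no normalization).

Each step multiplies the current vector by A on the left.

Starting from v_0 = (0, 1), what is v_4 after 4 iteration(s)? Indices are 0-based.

v_4 = (76, 109)

v_0 = (0, 1).
v_1 = A·v_0 = (4, 1).
v_2 = A·v_1 = (-4, -11).
v_3 = A·v_2 = (-36, 1).
v_4 = A·v_3 = (76, 109).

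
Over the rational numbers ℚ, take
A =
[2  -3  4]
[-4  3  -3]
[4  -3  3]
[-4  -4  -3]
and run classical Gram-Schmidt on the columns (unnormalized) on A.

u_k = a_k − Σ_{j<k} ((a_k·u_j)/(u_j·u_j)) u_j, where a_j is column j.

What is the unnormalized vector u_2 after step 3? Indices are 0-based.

Step 1: u_0 = a_0 = (2, -4, 4, -4).
Step 2: u_1 = a_1 − (-7/26)·u_0 = (-32/13, 25/13, -25/13, -66/13).
Step 3: u_2 = a_2 − (11/13)·u_0 − (-8/51)·u_1 = (98/51, 35/51, -35/51, -7/17).

u_2 = (98/51, 35/51, -35/51, -7/17)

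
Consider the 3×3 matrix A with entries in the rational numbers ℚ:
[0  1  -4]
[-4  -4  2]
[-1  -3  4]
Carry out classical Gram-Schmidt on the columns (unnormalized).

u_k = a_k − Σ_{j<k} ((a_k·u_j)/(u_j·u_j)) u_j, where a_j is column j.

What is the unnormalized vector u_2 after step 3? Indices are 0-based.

u_2 = (-16/9, 2/9, -8/9)

Step 1: u_0 = a_0 = (0, -4, -1).
Step 2: u_1 = a_1 − (19/17)·u_0 = (1, 8/17, -32/17).
Step 3: u_2 = a_2 − (-12/17)·u_0 − (-20/9)·u_1 = (-16/9, 2/9, -8/9).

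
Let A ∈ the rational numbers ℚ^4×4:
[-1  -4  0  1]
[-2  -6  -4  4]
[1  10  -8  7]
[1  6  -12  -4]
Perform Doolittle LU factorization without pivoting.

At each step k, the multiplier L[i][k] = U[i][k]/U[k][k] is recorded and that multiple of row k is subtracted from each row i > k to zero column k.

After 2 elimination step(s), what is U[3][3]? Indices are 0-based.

U[3][3] = -5

k=0: U[0][0]=-1
  eliminate (1,0): mult=2, new row 1: (0, 2, -4, 2); set L[1][0]=2
  eliminate (2,0): mult=-1, new row 2: (0, 6, -8, 8); set L[2][0]=-1
  eliminate (3,0): mult=-1, new row 3: (0, 2, -12, -3); set L[3][0]=-1
k=1: U[1][1]=2
  eliminate (2,1): mult=3, new row 2: (0, 0, 4, 2); set L[2][1]=3
  eliminate (3,1): mult=1, new row 3: (0, 0, -8, -5); set L[3][1]=1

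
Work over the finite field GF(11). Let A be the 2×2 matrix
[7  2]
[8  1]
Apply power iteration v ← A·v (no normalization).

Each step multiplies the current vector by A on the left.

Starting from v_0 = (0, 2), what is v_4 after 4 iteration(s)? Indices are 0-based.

v_0 = (0, 2).
v_1 = A·v_0 = (4, 2).
v_2 = A·v_1 = (10, 1).
v_3 = A·v_2 = (6, 4).
v_4 = A·v_3 = (6, 8).

v_4 = (6, 8)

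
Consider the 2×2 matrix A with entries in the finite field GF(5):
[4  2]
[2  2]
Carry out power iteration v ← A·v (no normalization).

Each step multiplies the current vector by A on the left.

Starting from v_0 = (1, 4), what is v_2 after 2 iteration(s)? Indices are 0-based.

v_0 = (1, 4).
v_1 = A·v_0 = (2, 0).
v_2 = A·v_1 = (3, 4).

v_2 = (3, 4)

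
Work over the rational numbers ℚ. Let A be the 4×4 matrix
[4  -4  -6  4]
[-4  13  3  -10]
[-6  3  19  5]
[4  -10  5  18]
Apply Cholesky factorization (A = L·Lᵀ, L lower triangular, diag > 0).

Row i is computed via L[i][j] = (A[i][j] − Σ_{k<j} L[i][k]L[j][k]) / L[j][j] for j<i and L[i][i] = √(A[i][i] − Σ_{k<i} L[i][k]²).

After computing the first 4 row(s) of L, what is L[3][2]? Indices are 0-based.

Step 1: L[0][0] = √(4) = 2.
  L[1][0] = (-4) / L[0][0] = -2.
Step 2: L[1][1] = √(9) = 3.
  L[2][0] = (-6) / L[0][0] = -3.
  L[2][1] = (-3) / L[1][1] = -1.
Step 3: L[2][2] = √(9) = 3.
  L[3][0] = (4) / L[0][0] = 2.
  L[3][1] = (-6) / L[1][1] = -2.
  L[3][2] = (9) / L[2][2] = 3.
Step 4: L[3][3] = √(1) = 1.

L[3][2] = 3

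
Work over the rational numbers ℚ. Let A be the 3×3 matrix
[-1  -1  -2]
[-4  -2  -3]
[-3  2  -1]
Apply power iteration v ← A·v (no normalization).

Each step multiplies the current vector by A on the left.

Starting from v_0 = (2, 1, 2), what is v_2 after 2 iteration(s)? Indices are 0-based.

v_0 = (2, 1, 2).
v_1 = A·v_0 = (-7, -16, -6).
v_2 = A·v_1 = (35, 78, -5).

v_2 = (35, 78, -5)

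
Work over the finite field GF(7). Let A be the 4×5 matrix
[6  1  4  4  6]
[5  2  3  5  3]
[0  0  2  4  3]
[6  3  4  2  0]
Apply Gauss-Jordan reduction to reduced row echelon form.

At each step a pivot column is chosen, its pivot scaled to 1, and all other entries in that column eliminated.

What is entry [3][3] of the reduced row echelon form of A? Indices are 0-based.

[1] R0 /= 6  ⇒  (1, 6, 3, 3, 1)
     R1 -= 5·R0  ⇒  (0, 0, 2, 4, 5)
     R3 -= 6·R0  ⇒  (0, 2, 0, 5, 1)
[2] R1 <-> R3
[2] R1 /= 2  ⇒  (0, 1, 0, 6, 4)
     R0 -= 6·R1  ⇒  (1, 0, 3, 2, 5)
[3] R2 /= 2  ⇒  (0, 0, 1, 2, 5)
     R0 -= 3·R2  ⇒  (1, 0, 0, 3, 4)
     R3 -= 2·R2  ⇒  (0, 0, 0, 0, 2)
column 3 empty below row 3
[4] R3 /= 2  ⇒  (0, 0, 0, 0, 1)
     R0 -= 4·R3  ⇒  (1, 0, 0, 3, 0)
     R1 -= 4·R3  ⇒  (0, 1, 0, 6, 0)
     R2 -= 5·R3  ⇒  (0, 0, 1, 2, 0)

M[3][3] = 0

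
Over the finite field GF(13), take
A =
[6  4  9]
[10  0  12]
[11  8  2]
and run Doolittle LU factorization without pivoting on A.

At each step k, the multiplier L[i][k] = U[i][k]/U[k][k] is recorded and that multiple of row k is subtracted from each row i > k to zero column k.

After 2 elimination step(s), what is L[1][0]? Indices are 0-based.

[col 0] pivot 6
  R1 -= 6*R0 → (0, 2, 10)  (L[1][0] := 6)
  R2 -= 4*R0 → (0, 5, 5)  (L[2][0] := 4)
[col 1] pivot 2
  R2 -= 9*R1 → (0, 0, 6)  (L[2][1] := 9)

L[1][0] = 6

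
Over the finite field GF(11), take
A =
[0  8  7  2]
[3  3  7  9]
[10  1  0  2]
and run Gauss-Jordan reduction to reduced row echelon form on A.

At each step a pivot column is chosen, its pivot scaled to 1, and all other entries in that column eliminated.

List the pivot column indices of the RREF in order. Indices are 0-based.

[1] R0 <-> R1
[1] R0 /= 3  ⇒  (1, 1, 6, 3)
     R2 -= 10·R0  ⇒  (0, 2, 6, 5)
[2] R1 /= 8  ⇒  (0, 1, 5, 3)
     R0 -= 1·R1  ⇒  (1, 0, 1, 0)
     R2 -= 2·R1  ⇒  (0, 0, 7, 10)
[3] R2 /= 7  ⇒  (0, 0, 1, 3)
     R0 -= 1·R2  ⇒  (1, 0, 0, 8)
     R1 -= 5·R2  ⇒  (0, 1, 0, 10)

pivot columns: 0, 1, 2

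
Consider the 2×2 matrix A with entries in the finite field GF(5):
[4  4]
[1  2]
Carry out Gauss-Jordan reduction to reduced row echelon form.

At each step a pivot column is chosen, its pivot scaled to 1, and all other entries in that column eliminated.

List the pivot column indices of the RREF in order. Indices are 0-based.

pivot columns: 0, 1

[1] R0 /= 4  ⇒  (1, 1)
     R1 -= 1·R0  ⇒  (0, 1)
[2] R1 /= 1  ⇒  (0, 1)
     R0 -= 1·R1  ⇒  (1, 0)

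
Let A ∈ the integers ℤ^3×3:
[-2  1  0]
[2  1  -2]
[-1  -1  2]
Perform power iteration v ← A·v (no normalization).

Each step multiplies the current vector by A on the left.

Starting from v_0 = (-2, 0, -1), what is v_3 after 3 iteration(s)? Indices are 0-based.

v_0 = (-2, 0, -1).
v_1 = A·v_0 = (4, -2, 0).
v_2 = A·v_1 = (-10, 6, -2).
v_3 = A·v_2 = (26, -10, 0).

v_3 = (26, -10, 0)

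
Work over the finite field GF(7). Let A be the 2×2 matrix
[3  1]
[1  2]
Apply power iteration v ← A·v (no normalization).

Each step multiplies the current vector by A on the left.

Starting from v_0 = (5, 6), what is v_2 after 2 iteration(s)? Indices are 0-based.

v_0 = (5, 6).
v_1 = A·v_0 = (0, 3).
v_2 = A·v_1 = (3, 6).

v_2 = (3, 6)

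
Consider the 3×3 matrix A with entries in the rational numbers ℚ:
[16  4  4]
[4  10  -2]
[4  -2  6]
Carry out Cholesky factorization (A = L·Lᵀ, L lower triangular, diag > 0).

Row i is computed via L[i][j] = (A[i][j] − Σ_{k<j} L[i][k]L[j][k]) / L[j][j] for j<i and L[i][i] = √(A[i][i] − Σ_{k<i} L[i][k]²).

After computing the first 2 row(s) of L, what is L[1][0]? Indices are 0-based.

Step 1: L[0][0] = √(16) = 4.
  L[1][0] = (4) / L[0][0] = 1.
Step 2: L[1][1] = √(9) = 3.

L[1][0] = 1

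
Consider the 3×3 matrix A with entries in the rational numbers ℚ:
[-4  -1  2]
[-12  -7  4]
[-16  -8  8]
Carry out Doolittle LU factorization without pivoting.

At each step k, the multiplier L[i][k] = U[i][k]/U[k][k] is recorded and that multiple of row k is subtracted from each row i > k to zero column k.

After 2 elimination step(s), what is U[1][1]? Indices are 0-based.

k=0: U[0][0]=-4
  eliminate (1,0): mult=3, new row 1: (0, -4, -2); set L[1][0]=3
  eliminate (2,0): mult=4, new row 2: (0, -4, 0); set L[2][0]=4
k=1: U[1][1]=-4
  eliminate (2,1): mult=1, new row 2: (0, 0, 2); set L[2][1]=1

U[1][1] = -4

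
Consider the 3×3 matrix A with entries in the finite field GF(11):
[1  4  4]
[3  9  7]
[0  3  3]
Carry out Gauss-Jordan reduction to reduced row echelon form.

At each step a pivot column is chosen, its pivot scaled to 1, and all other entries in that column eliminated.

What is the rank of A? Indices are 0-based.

[1] R0 /= 1  ⇒  (1, 4, 4)
     R1 -= 3·R0  ⇒  (0, 8, 6)
[2] R1 /= 8  ⇒  (0, 1, 9)
     R0 -= 4·R1  ⇒  (1, 0, 1)
     R2 -= 3·R1  ⇒  (0, 0, 9)
[3] R2 /= 9  ⇒  (0, 0, 1)
     R0 -= 1·R2  ⇒  (1, 0, 0)
     R1 -= 9·R2  ⇒  (0, 1, 0)

rank = 3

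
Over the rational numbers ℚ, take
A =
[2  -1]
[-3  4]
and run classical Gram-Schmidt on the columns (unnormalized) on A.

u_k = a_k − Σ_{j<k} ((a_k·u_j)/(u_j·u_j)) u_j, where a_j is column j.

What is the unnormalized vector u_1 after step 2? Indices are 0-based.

Step 1: u_0 = a_0 = (2, -3).
Step 2: u_1 = a_1 − (-14/13)·u_0 = (15/13, 10/13).

u_1 = (15/13, 10/13)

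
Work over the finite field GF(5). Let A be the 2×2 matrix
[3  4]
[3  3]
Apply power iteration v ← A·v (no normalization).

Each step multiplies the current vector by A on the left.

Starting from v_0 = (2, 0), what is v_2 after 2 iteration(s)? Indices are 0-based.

v_0 = (2, 0).
v_1 = A·v_0 = (1, 1).
v_2 = A·v_1 = (2, 1).

v_2 = (2, 1)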